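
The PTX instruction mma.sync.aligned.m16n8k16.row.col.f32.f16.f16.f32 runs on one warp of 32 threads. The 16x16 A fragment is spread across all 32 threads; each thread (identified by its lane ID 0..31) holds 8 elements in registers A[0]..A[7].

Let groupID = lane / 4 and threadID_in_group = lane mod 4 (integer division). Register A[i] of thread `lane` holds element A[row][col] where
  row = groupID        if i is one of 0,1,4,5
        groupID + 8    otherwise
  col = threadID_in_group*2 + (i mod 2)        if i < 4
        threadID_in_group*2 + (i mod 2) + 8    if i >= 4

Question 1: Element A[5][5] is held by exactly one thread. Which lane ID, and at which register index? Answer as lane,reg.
r=5⇒gr=5,Rb=0  c=5⇒Cb=0,th=2,odd=1
L=5*4+2=22  i=0*4+0*2+1=1

22,1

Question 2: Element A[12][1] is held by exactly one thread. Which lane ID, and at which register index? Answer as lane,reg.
16,3

r:12=>grp=4,rB=1  c:1=>cB=0,tig=0,lo=1
L=4*4+0=16  i=0*4+1*2+1=3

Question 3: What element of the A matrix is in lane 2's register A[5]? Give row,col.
0,13

L=2->gid=2>>2=0, tid=2&3=2
[5]->row 0+0=0  col 2·2+1+8=13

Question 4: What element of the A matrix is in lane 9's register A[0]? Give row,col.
lane 9=>9/4=2, 9 mod 4=1
i=0  r:2+0=>2  c:2·1+0+0=>2

2,2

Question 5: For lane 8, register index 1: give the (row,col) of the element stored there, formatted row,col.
lane 8: G=2 (8/4), T=0 (8%4)
i=1: r=2+0=2, c=0*2+1+0=1

2,1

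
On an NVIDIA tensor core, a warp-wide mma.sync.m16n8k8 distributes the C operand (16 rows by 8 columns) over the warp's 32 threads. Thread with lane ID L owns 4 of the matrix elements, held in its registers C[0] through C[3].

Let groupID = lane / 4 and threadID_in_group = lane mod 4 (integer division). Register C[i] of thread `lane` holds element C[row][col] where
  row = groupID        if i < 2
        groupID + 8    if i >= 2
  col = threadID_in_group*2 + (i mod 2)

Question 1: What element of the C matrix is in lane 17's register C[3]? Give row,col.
12,3

lane 17: G=4 (17/4), T=1 (17%4)
i=3: r=4+8=12, c=1*2+1=3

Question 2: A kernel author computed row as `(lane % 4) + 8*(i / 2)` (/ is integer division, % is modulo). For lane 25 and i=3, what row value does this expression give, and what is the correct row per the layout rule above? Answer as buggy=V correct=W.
`(lane % 4) + 8*(i / 2)`[25,3]->9
25: g=6,t=1
[3] (6+8,1*2+1) = (14,3)
row: 9 vs 14

buggy=9 correct=14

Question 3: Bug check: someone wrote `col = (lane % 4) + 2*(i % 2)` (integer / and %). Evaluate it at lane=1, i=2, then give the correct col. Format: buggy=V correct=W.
buggy=1 correct=2

`(lane % 4) + 2*(i % 2)`[1,2]->1
lane 1: g=0 (1/4), t=1 (1%4)
i=2: r=0+8=8, c=1*2+0=2
col: 1 vs 2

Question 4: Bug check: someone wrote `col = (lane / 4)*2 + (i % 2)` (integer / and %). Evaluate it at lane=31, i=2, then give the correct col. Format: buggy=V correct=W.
buggy=14 correct=6

`(lane / 4)*2 + (i % 2)`[31,2]→14
L=31→G=31>>2=7, T=31&3=3
[2]→row 7+8=15  col 3·2+0=6
col: 14 vs 6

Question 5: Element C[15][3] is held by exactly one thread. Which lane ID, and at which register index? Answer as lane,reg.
r=15->g=7,rb=1  c=3->t=1,b0=1
L=7*4+1=29  i=1*2+1=3

29,3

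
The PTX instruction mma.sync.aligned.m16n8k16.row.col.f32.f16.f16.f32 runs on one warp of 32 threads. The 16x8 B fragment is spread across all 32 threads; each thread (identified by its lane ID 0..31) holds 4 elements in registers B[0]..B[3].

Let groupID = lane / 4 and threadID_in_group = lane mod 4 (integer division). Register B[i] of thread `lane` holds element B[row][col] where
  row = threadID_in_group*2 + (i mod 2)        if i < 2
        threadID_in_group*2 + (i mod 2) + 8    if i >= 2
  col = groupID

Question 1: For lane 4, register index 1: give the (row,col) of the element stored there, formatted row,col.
L=4→G=4>>2=1, T=4&3=0
[1]→row 0·2+1+0=1  col G=1

1,1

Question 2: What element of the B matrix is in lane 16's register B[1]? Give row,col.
1,4

16: gid=4,tid=0
[1] (0*2+1+0,4) = (1,4)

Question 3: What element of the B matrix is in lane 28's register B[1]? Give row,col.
1,7

lane 28: grp=7 (28/4), tig=0 (28%4)
i=1: r=0*2+1+0=1, c=grp=7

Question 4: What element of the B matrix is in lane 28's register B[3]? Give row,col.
lane 28: G=7 (28/4), T=0 (28%4)
i=3: r=0*2+1+8=9, c=G=7

9,7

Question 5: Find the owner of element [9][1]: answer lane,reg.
c:1=>grp=1  r:9=>rB=1,tig=0,lo=1
L=1*4+0=4  i=1*2+1=3

4,3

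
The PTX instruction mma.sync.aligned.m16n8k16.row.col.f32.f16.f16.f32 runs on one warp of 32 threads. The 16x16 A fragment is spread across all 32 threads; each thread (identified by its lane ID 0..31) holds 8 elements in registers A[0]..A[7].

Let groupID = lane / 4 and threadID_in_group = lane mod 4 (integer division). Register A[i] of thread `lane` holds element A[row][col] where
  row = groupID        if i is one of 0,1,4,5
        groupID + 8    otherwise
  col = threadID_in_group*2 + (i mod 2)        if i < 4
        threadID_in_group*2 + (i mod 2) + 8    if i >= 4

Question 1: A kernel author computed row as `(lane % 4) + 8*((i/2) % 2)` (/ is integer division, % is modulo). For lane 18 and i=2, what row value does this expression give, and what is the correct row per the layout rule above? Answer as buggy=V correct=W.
buggy=10 correct=12

`(lane % 4) + 8*((i/2) % 2)`[18,2]->10
lane 18->18/4=4, 18 mod 4=2
i=2  r:4+8->12  c:2·2+0+0->4
row: 10 vs 12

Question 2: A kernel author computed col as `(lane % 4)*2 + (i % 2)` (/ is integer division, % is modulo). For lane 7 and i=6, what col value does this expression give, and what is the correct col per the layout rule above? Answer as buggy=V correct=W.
buggy=6 correct=14

`(lane % 4)*2 + (i % 2)`[7,6]=>6
L=7=>grp=7>>2=1, tig=7&3=3
[6]=>row 1+8=9  col 3·2+0+8=14
col: 6 vs 14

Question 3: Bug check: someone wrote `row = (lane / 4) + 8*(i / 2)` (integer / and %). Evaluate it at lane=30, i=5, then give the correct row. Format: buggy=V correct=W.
buggy=23 correct=7

`(lane / 4) + 8*(i / 2)`[30,5]=>23
lane 30: grp=7 (30/4), tig=2 (30%4)
i=5: r=7+0=7, c=2*2+1+8=13
row: 23 vs 7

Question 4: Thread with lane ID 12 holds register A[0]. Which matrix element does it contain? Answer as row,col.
L=12->gid=12>>2=3, tid=12&3=0
[0]->row 3+0=3  col 0·2+0+0=0

3,0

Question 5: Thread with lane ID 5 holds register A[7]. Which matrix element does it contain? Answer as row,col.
9,11

L=5=>grp=5>>2=1, tig=5&3=1
[7]=>row 1+8=9  col 1·2+1+8=11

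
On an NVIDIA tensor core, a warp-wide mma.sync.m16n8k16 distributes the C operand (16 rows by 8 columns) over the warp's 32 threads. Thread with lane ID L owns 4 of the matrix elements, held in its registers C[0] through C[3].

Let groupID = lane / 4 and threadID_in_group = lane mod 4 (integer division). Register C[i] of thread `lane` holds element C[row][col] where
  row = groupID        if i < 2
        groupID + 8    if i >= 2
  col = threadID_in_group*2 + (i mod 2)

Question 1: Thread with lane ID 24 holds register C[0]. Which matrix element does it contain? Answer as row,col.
6,0

24: g=6,t=0
[0] (6+0,0*2+0) = (6,0)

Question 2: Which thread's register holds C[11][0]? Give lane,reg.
r=11→G=3,rhi=1  c=0→T=0,p=0
L=3*4+0=12  i=1*2+0=2

12,2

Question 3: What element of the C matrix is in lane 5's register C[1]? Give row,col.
1,3

lane 5: grp=1 (5/4), tig=1 (5%4)
i=1: r=1+0=1, c=1*2+1=3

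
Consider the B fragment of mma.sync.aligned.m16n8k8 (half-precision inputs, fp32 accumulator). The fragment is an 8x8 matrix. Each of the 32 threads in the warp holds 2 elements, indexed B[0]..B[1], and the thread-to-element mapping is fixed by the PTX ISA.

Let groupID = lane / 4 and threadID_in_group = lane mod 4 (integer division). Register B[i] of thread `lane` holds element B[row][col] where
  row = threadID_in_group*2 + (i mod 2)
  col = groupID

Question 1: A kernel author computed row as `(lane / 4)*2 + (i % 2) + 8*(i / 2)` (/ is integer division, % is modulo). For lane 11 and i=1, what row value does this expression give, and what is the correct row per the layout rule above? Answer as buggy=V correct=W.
`(lane / 4)*2 + (i % 2) + 8*(i / 2)`[11,1]⇒5
lane 11: gr=2 (11/4), th=3 (11%4)
i=1: r=3*2+1=7, c=gr=2
row: 5 vs 7

buggy=5 correct=7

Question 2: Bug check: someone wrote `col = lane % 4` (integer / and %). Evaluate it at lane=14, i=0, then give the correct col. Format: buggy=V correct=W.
`lane % 4`[14,0]⇒2
14: gr=3,th=2
[0] (2*2+0,3) = (4,3)
col: 2 vs 3

buggy=2 correct=3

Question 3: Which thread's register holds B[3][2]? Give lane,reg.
c=2→G=2  r=3→T=1,p=1
L=2*4+1=9  i=1=1

9,1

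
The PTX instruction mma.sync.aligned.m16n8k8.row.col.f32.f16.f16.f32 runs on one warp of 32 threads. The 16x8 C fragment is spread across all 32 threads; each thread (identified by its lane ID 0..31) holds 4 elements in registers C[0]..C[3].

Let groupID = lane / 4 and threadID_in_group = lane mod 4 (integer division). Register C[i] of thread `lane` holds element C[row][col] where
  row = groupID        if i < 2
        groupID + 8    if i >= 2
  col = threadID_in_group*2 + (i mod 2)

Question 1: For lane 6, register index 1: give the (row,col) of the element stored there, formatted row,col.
1,5

lane 6: grp=1 (6/4), tig=2 (6%4)
i=1: r=1+0=1, c=2*2+1=5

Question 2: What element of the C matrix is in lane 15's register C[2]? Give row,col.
11,6

L=15⇒gr=15>>2=3, th=15&3=3
[2]⇒row 3+8=11  col 3·2+0=6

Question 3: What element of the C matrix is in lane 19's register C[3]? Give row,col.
L=19=>grp=19>>2=4, tig=19&3=3
[3]=>row 4+8=12  col 3·2+1=7

12,7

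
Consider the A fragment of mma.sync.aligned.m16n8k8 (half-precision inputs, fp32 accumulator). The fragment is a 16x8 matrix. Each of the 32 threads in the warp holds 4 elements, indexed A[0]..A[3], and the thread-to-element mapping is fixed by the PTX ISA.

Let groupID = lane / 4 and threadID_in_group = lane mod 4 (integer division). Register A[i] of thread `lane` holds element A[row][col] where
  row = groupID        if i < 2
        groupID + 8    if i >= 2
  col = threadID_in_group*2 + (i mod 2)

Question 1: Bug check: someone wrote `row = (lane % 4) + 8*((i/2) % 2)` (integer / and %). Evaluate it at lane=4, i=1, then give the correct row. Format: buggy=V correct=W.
buggy=0 correct=1

`(lane % 4) + 8*((i/2) % 2)`[4,1]->0
L=4->g=4>>2=1, t=4&3=0
[1]->row 1+0=1  col 0·2+1=1
row: 0 vs 1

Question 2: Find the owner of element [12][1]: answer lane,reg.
16,3

r=12→G=4,rhi=1  c=1→T=0,p=1
L=4*4+0=16  i=1*2+1=3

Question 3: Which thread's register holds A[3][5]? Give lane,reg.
r:3=>grp=3,rB=0  c:5=>tig=2,lo=1
L=3*4+2=14  i=0*2+1=1

14,1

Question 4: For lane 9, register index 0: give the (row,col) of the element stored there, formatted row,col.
L=9->gid=9>>2=2, tid=9&3=1
[0]->row 2+0=2  col 1·2+0=2

2,2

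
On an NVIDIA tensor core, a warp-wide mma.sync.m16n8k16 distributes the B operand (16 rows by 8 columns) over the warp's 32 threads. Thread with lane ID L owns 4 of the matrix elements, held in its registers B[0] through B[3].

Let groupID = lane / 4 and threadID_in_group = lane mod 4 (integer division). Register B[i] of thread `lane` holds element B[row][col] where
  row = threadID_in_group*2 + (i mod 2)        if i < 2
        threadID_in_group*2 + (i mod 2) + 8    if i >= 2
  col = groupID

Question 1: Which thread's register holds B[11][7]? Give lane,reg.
29,3

c=7->g=7  r=11->rb=1,t=1,b0=1
L=7*4+1=29  i=1*2+1=3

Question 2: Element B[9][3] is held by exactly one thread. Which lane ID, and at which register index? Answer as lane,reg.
c:3=>grp=3  r:9=>rB=1,tig=0,lo=1
L=3*4+0=12  i=1*2+1=3

12,3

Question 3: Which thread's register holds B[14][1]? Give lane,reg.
7,2

c: 1->gid=1  r: 14->r8=1,tid=3,i&1=0
L=1*4+3=7  i=1*2+0=2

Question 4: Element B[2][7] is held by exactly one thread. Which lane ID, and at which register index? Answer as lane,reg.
29,0

c=7->g=7  r=2->rb=0,t=1,b0=0
L=7*4+1=29  i=0*2+0=0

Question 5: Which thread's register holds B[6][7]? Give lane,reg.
31,0

c:7=>grp=7  r:6=>rB=0,tig=3,lo=0
L=7*4+3=31  i=0*2+0=0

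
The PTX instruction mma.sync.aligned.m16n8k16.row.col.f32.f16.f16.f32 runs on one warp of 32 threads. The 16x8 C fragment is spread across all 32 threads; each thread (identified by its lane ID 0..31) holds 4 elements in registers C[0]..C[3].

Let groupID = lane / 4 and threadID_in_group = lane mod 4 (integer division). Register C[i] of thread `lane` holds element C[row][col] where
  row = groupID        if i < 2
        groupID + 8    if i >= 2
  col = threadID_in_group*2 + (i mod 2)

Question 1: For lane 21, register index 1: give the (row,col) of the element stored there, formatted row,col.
5,3

lane 21=>21/4=5, 21 mod 4=1
i=1  r:5+0=>5  c:2·1+1=>3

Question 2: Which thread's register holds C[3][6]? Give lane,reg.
r:3=>grp=3,rB=0  c:6=>tig=3,lo=0
L=3*4+3=15  i=0*2+0=0

15,0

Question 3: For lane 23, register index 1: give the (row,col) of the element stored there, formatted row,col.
5,7

lane 23: gr=5 (23/4), th=3 (23%4)
i=1: r=5+0=5, c=3*2+1=7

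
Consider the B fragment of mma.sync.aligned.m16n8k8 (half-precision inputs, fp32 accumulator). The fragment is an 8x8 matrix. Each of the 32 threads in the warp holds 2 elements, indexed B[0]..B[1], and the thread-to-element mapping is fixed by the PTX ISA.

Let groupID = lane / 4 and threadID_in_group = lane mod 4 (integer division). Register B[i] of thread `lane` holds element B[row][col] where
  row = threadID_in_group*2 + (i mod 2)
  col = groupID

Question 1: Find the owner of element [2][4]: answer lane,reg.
c=4->g=4  r=2->t=1,b0=0
L=4*4+1=17  i=0=0

17,0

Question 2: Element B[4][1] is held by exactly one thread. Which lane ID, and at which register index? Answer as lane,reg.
6,0

c=1→G=1  r=4→T=2,p=0
L=1*4+2=6  i=0=0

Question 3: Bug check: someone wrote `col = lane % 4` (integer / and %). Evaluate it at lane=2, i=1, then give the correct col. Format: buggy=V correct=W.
`lane % 4`[2,1]->2
lane 2->2/4=0, 2 mod 4=2
i=1  r:2·2+1->5  c:0
col: 2 vs 0

buggy=2 correct=0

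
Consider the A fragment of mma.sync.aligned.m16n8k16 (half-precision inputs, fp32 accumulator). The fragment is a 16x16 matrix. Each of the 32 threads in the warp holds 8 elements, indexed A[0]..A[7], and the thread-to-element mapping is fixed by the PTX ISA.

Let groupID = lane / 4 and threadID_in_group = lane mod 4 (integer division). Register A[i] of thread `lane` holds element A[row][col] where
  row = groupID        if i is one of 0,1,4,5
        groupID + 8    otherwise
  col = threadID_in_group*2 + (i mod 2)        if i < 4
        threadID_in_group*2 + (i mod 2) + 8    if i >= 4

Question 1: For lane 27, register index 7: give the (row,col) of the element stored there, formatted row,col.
14,15

L=27→G=27>>2=6, T=27&3=3
[7]→row 6+8=14  col 3·2+1+8=15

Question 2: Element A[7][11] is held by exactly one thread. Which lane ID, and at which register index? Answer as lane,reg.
29,5

r=7->g=7,rb=0  c=11->cb=1,t=1,b0=1
L=7*4+1=29  i=1*4+0*2+1=5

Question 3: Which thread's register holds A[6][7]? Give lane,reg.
27,1

r=6->g=6,rb=0  c=7->cb=0,t=3,b0=1
L=6*4+3=27  i=0*4+0*2+1=1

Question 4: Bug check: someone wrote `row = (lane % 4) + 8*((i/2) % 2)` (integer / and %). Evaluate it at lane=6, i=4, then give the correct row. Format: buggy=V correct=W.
buggy=2 correct=1

`(lane % 4) + 8*((i/2) % 2)`[6,4]⇒2
lane 6: gr=1 (6/4), th=2 (6%4)
i=4: r=1+0=1, c=2*2+0+8=12
row: 2 vs 1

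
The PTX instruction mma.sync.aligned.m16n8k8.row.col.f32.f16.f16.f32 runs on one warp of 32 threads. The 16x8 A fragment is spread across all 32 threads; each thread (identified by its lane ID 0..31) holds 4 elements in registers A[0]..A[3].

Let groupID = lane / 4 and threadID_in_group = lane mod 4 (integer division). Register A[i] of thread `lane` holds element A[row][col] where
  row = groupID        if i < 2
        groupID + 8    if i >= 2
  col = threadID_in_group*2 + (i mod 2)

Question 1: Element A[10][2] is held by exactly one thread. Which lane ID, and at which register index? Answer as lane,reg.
r: 10->gid=2,r8=1  c: 2->tid=1,i&1=0
L=2*4+1=9  i=1*2+0=2

9,2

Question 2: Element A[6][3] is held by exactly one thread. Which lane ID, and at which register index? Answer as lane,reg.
r=6→G=6,rhi=0  c=3→T=1,p=1
L=6*4+1=25  i=0*2+1=1

25,1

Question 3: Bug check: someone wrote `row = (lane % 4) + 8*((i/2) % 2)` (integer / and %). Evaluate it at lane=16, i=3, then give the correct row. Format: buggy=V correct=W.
`(lane % 4) + 8*((i/2) % 2)`[16,3]⇒8
L=16⇒gr=16>>2=4, th=16&3=0
[3]⇒row 4+8=12  col 0·2+1=1
row: 8 vs 12

buggy=8 correct=12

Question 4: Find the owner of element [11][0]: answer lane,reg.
r=11→G=3,rhi=1  c=0→T=0,p=0
L=3*4+0=12  i=1*2+0=2

12,2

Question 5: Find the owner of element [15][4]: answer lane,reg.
30,2

r=15⇒gr=7,Rb=1  c=4⇒th=2,odd=0
L=7*4+2=30  i=1*2+0=2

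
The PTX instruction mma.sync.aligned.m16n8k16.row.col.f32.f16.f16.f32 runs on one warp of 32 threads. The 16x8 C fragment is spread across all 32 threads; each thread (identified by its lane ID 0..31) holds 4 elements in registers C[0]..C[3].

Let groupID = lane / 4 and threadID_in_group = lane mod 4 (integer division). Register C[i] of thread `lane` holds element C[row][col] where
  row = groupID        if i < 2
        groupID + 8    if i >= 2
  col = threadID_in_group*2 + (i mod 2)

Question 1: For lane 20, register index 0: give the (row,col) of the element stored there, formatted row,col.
lane 20⇒20/4=5, 20 mod 4=0
i=0  r:5+0⇒5  c:2·0+0⇒0

5,0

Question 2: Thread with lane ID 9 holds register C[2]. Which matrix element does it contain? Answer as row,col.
9: grp=2,tig=1
[2] (2+8,1*2+0) = (10,2)

10,2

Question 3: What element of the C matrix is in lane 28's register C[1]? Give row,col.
28: grp=7,tig=0
[1] (7+0,0*2+1) = (7,1)

7,1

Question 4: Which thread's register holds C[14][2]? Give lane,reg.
25,2

r:14=>grp=6,rB=1  c:2=>tig=1,lo=0
L=6*4+1=25  i=1*2+0=2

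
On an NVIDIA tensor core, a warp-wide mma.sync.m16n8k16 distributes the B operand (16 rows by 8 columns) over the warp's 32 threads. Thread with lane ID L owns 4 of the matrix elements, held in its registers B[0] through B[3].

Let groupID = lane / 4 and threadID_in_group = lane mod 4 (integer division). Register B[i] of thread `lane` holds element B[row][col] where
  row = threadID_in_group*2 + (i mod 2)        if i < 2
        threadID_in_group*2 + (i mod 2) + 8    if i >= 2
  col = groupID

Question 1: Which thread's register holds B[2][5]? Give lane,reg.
21,0

c=5->g=5  r=2->rb=0,t=1,b0=0
L=5*4+1=21  i=0*2+0=0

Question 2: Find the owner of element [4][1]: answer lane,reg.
6,0

c=1⇒gr=1  r=4⇒Rb=0,th=2,odd=0
L=1*4+2=6  i=0*2+0=0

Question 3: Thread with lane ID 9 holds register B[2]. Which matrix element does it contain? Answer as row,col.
10,2

L=9→G=9>>2=2, T=9&3=1
[2]→row 1·2+0+8=10  col G=2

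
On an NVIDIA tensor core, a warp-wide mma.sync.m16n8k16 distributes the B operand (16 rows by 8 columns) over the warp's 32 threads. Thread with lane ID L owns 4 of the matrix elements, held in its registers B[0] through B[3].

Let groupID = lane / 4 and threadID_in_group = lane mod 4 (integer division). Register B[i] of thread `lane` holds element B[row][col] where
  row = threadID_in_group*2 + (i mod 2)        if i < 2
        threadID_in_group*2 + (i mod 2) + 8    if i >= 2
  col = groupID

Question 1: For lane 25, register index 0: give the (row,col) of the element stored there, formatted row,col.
lane 25: gid=6 (25/4), tid=1 (25%4)
i=0: r=1*2+0+0=2, c=gid=6

2,6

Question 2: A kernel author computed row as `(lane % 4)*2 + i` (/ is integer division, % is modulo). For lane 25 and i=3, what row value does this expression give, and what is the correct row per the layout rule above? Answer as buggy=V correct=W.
`(lane % 4)*2 + i`[25,3]=>5
lane 25=>25/4=6, 25 mod 4=1
i=3  r:2·1+1+8=>11  c:6
row: 5 vs 11

buggy=5 correct=11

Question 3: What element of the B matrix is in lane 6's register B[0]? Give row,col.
4,1

L=6->g=6>>2=1, t=6&3=2
[0]->row 2·2+0+0=4  col g=1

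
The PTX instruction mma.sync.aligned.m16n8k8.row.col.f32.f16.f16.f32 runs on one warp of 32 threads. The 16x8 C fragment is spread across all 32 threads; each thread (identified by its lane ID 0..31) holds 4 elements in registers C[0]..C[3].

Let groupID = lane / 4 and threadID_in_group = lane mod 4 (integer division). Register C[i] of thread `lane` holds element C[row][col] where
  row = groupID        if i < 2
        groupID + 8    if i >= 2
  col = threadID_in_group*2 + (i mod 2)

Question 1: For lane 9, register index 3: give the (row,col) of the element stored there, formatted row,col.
10,3

lane 9->9/4=2, 9 mod 4=1
i=3  r:2+8->10  c:2·1+1->3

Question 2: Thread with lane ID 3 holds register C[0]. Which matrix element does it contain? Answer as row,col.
0,6

L=3->gid=3>>2=0, tid=3&3=3
[0]->row 0+0=0  col 3·2+0=6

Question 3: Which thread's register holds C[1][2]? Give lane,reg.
r: 1->gid=1,r8=0  c: 2->tid=1,i&1=0
L=1*4+1=5  i=0*2+0=0

5,0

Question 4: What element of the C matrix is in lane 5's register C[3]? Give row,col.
5: gid=1,tid=1
[3] (1+8,1*2+1) = (9,3)

9,3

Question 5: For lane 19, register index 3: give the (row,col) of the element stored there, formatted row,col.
19: gr=4,th=3
[3] (4+8,3*2+1) = (12,7)

12,7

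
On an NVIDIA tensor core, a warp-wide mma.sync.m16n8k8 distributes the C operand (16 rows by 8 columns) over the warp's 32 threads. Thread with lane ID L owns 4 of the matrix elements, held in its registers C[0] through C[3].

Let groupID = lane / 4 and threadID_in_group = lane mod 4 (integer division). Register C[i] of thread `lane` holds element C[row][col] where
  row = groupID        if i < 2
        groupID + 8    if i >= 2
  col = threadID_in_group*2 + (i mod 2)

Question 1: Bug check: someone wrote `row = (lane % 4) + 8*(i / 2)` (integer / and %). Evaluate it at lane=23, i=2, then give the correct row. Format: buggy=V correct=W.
`(lane % 4) + 8*(i / 2)`[23,2]=>11
L=23=>grp=23>>2=5, tig=23&3=3
[2]=>row 5+8=13  col 3·2+0=6
row: 11 vs 13

buggy=11 correct=13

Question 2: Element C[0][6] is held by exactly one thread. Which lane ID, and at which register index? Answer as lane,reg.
r:0=>grp=0,rB=0  c:6=>tig=3,lo=0
L=0*4+3=3  i=0*2+0=0

3,0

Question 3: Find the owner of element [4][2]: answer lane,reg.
r:4=>grp=4,rB=0  c:2=>tig=1,lo=0
L=4*4+1=17  i=0*2+0=0

17,0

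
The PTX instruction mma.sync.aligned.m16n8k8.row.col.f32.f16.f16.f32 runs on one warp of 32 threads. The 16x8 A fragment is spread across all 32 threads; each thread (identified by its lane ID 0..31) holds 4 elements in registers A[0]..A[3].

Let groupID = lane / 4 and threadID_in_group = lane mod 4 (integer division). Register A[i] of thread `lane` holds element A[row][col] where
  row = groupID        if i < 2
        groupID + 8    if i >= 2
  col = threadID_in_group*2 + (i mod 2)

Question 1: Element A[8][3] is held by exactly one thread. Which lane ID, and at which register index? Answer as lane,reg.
1,3

r:8=>grp=0,rB=1  c:3=>tig=1,lo=1
L=0*4+1=1  i=1*2+1=3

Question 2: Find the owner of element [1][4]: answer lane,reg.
r=1→G=1,rhi=0  c=4→T=2,p=0
L=1*4+2=6  i=0*2+0=0

6,0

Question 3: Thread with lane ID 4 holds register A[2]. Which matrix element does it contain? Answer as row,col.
9,0

L=4→G=4>>2=1, T=4&3=0
[2]→row 1+8=9  col 0·2+0=0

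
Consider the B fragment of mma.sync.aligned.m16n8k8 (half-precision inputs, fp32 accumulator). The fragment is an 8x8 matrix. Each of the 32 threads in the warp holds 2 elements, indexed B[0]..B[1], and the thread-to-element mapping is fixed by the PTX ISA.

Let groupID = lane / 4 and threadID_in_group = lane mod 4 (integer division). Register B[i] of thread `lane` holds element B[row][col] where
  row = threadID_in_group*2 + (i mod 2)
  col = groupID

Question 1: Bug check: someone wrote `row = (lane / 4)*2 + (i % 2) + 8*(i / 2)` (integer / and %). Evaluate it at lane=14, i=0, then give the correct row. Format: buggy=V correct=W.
buggy=6 correct=4

`(lane / 4)*2 + (i % 2) + 8*(i / 2)`[14,0]->6
14: gid=3,tid=2
[0] (2*2+0,3) = (4,3)
row: 6 vs 4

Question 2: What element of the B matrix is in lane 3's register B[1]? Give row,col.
L=3=>grp=3>>2=0, tig=3&3=3
[1]=>row 3·2+1=7  col grp=0

7,0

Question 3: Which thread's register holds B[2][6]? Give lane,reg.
25,0

c: 6->gid=6  r: 2->tid=1,i&1=0
L=6*4+1=25  i=0=0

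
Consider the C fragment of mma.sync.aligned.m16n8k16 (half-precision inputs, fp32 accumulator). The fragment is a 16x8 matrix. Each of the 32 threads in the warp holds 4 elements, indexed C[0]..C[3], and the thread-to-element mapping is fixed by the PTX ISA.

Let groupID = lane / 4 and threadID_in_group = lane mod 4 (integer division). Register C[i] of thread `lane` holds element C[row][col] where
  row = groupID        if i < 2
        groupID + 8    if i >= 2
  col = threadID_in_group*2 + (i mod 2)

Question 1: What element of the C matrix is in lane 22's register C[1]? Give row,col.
5,5

lane 22: g=5 (22/4), t=2 (22%4)
i=1: r=5+0=5, c=2*2+1=5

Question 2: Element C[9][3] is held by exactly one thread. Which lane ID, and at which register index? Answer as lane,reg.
r: 9->gid=1,r8=1  c: 3->tid=1,i&1=1
L=1*4+1=5  i=1*2+1=3

5,3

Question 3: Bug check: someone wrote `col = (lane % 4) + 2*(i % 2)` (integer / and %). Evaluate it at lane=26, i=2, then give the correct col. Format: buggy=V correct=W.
`(lane % 4) + 2*(i % 2)`[26,2]->2
lane 26->26/4=6, 26 mod 4=2
i=2  r:6+8->14  c:2·2+0->4
col: 2 vs 4

buggy=2 correct=4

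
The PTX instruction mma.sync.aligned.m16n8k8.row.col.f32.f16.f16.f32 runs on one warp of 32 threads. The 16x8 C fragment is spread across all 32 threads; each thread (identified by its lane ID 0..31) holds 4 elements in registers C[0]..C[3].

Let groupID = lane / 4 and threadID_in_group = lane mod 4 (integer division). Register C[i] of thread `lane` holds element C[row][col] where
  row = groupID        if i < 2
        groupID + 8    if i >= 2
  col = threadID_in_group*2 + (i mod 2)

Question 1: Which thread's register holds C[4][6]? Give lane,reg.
19,0

r:4=>grp=4,rB=0  c:6=>tig=3,lo=0
L=4*4+3=19  i=0*2+0=0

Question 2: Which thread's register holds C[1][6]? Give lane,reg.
7,0

r=1->g=1,rb=0  c=6->t=3,b0=0
L=1*4+3=7  i=0*2+0=0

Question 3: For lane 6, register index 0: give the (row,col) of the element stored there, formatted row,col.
L=6→G=6>>2=1, T=6&3=2
[0]→row 1+0=1  col 2·2+0=4

1,4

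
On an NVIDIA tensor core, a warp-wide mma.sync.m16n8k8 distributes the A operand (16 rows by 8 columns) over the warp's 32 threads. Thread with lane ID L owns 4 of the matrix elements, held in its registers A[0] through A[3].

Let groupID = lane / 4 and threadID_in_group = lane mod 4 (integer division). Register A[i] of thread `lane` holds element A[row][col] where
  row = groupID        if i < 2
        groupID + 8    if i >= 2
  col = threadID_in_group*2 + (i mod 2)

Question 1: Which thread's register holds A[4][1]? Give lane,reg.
r=4⇒gr=4,Rb=0  c=1⇒th=0,odd=1
L=4*4+0=16  i=0*2+1=1

16,1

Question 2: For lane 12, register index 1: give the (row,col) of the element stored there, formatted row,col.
lane 12: g=3 (12/4), t=0 (12%4)
i=1: r=3+0=3, c=0*2+1=1

3,1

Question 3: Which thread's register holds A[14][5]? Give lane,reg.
26,3

r=14->g=6,rb=1  c=5->t=2,b0=1
L=6*4+2=26  i=1*2+1=3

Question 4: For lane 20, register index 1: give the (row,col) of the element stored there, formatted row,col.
lane 20: gr=5 (20/4), th=0 (20%4)
i=1: r=5+0=5, c=0*2+1=1

5,1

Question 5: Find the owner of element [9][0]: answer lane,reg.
4,2

r: 9->gid=1,r8=1  c: 0->tid=0,i&1=0
L=1*4+0=4  i=1*2+0=2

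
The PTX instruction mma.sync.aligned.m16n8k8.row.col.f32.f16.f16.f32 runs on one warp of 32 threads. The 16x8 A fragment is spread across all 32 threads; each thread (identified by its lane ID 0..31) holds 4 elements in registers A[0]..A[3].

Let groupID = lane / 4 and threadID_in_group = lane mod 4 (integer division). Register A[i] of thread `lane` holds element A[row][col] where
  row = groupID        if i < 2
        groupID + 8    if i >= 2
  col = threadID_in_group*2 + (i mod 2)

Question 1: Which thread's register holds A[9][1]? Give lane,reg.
r=9⇒gr=1,Rb=1  c=1⇒th=0,odd=1
L=1*4+0=4  i=1*2+1=3

4,3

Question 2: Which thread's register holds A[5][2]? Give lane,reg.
21,0

r: 5->gid=5,r8=0  c: 2->tid=1,i&1=0
L=5*4+1=21  i=0*2+0=0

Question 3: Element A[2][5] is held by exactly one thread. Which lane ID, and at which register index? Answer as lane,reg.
r=2→G=2,rhi=0  c=5→T=2,p=1
L=2*4+2=10  i=0*2+1=1

10,1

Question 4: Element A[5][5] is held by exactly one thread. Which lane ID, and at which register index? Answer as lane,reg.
22,1

r=5→G=5,rhi=0  c=5→T=2,p=1
L=5*4+2=22  i=0*2+1=1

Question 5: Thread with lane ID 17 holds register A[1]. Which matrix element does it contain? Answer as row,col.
4,3

17: G=4,T=1
[1] (4+0,1*2+1) = (4,3)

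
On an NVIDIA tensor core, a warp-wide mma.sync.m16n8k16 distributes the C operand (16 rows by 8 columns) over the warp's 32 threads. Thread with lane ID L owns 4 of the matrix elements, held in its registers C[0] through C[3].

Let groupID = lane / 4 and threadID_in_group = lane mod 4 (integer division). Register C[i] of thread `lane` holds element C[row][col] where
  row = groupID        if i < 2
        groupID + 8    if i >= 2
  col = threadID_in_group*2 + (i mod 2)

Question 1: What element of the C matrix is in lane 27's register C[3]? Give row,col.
14,7

27: gid=6,tid=3
[3] (6+8,3*2+1) = (14,7)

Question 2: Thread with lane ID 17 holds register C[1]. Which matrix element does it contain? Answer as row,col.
L=17->gid=17>>2=4, tid=17&3=1
[1]->row 4+0=4  col 1·2+1=3

4,3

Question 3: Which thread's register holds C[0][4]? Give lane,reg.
2,0

r: 0->gid=0,r8=0  c: 4->tid=2,i&1=0
L=0*4+2=2  i=0*2+0=0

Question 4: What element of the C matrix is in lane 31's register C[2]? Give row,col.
15,6

L=31=>grp=31>>2=7, tig=31&3=3
[2]=>row 7+8=15  col 3·2+0=6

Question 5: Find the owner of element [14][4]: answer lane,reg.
26,2

r=14->g=6,rb=1  c=4->t=2,b0=0
L=6*4+2=26  i=1*2+0=2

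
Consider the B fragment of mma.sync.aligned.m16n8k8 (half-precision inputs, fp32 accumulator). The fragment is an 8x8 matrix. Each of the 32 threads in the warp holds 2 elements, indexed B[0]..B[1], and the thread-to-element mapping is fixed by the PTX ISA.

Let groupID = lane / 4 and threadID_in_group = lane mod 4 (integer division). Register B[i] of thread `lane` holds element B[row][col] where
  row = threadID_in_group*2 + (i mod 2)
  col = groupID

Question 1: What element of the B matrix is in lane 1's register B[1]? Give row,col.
lane 1: g=0 (1/4), t=1 (1%4)
i=1: r=1*2+1=3, c=g=0

3,0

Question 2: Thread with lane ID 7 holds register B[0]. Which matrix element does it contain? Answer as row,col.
L=7→G=7>>2=1, T=7&3=3
[0]→row 3·2+0=6  col G=1

6,1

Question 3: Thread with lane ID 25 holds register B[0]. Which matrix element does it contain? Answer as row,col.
25: gid=6,tid=1
[0] (1*2+0,6) = (2,6)

2,6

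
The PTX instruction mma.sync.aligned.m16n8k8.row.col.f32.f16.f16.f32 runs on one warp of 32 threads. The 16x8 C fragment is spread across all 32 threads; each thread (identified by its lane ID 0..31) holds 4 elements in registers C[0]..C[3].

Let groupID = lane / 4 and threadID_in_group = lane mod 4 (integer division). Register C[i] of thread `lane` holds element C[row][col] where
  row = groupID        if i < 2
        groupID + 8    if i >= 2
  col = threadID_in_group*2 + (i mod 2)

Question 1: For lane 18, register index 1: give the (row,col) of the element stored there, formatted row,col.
L=18⇒gr=18>>2=4, th=18&3=2
[1]⇒row 4+0=4  col 2·2+1=5

4,5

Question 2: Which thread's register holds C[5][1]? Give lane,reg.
20,1

r=5->g=5,rb=0  c=1->t=0,b0=1
L=5*4+0=20  i=0*2+1=1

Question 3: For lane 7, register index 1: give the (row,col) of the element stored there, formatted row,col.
1,7

7: grp=1,tig=3
[1] (1+0,3*2+1) = (1,7)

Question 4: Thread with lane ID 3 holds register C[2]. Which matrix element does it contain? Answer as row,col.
lane 3: grp=0 (3/4), tig=3 (3%4)
i=2: r=0+8=8, c=3*2+0=6

8,6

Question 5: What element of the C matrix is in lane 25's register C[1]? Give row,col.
6,3

L=25=>grp=25>>2=6, tig=25&3=1
[1]=>row 6+0=6  col 1·2+1=3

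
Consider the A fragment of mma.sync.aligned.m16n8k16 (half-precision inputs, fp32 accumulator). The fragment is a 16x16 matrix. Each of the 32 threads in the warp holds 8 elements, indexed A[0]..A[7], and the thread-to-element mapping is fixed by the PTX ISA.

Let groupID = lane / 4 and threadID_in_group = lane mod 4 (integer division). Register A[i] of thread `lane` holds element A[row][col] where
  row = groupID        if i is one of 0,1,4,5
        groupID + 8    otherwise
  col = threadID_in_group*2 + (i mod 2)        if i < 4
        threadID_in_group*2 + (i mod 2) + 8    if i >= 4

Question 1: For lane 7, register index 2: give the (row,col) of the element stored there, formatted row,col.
9,6

L=7⇒gr=7>>2=1, th=7&3=3
[2]⇒row 1+8=9  col 3·2+0+0=6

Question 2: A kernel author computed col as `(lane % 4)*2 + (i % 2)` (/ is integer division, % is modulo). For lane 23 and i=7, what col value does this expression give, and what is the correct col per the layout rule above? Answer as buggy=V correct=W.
buggy=7 correct=15

`(lane % 4)*2 + (i % 2)`[23,7]=>7
lane 23: grp=5 (23/4), tig=3 (23%4)
i=7: r=5+8=13, c=3*2+1+8=15
col: 7 vs 15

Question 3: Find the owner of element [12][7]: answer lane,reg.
r:12=>grp=4,rB=1  c:7=>cB=0,tig=3,lo=1
L=4*4+3=19  i=0*4+1*2+1=3

19,3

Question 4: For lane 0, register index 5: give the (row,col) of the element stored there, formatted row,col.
lane 0: gr=0 (0/4), th=0 (0%4)
i=5: r=0+0=0, c=0*2+1+8=9

0,9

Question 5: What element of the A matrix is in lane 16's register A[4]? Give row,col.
4,8

16: G=4,T=0
[4] (4+0,0*2+0+8) = (4,8)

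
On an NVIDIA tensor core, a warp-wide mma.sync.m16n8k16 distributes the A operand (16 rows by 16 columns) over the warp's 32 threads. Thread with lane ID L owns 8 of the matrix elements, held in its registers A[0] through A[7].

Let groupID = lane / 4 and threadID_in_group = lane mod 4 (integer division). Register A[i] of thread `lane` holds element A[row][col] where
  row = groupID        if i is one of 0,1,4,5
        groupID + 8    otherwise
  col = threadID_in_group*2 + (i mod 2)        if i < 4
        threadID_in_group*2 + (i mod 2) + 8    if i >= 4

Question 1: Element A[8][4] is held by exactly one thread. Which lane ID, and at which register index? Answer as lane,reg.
r=8→G=0,rhi=1  c=4→chi=0,T=2,p=0
L=0*4+2=2  i=0*4+1*2+0=2

2,2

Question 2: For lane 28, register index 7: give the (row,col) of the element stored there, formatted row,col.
15,9

L=28->g=28>>2=7, t=28&3=0
[7]->row 7+8=15  col 0·2+1+8=9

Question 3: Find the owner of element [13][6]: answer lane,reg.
23,2

r=13→G=5,rhi=1  c=6→chi=0,T=3,p=0
L=5*4+3=23  i=0*4+1*2+0=2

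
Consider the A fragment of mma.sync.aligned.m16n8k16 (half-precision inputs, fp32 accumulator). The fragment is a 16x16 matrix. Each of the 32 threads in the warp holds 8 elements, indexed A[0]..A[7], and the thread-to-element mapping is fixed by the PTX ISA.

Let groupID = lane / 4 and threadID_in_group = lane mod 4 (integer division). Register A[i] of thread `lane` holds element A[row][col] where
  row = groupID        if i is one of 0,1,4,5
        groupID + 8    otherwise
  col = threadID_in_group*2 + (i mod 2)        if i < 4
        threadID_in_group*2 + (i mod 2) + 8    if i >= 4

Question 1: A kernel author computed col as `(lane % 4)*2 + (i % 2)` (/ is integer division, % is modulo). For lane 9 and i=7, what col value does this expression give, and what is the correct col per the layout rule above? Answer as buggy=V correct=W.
`(lane % 4)*2 + (i % 2)`[9,7]->3
lane 9->9/4=2, 9 mod 4=1
i=7  r:2+8->10  c:2·1+1+8->11
col: 3 vs 11

buggy=3 correct=11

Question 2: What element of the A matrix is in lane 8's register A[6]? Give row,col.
lane 8⇒8/4=2, 8 mod 4=0
i=6  r:2+8⇒10  c:2·0+0+8⇒8

10,8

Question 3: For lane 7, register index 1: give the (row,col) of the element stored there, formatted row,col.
L=7→G=7>>2=1, T=7&3=3
[1]→row 1+0=1  col 3·2+1+0=7

1,7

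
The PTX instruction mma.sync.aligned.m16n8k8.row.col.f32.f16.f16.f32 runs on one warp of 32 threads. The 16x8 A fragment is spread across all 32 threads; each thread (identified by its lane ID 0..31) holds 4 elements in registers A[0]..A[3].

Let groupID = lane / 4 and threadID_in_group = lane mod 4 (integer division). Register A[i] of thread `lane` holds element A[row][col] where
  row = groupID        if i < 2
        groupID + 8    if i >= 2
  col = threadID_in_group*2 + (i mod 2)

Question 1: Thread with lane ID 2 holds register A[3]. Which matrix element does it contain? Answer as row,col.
lane 2->2/4=0, 2 mod 4=2
i=3  r:0+8->8  c:2·2+1->5

8,5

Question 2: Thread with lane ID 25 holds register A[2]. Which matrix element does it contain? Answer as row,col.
14,2

25: grp=6,tig=1
[2] (6+8,1*2+0) = (14,2)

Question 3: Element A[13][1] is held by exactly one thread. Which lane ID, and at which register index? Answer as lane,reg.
20,3

r=13->g=5,rb=1  c=1->t=0,b0=1
L=5*4+0=20  i=1*2+1=3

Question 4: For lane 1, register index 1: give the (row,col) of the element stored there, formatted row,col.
1: gr=0,th=1
[1] (0+0,1*2+1) = (0,3)

0,3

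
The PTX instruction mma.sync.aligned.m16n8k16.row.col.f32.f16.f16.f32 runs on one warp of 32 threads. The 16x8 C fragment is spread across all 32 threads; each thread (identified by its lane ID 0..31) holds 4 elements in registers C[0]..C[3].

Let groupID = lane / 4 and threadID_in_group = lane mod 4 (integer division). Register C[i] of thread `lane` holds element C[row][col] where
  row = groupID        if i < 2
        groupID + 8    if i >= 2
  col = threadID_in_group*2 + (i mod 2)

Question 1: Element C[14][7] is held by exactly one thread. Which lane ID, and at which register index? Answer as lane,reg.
27,3

r: 14->gid=6,r8=1  c: 7->tid=3,i&1=1
L=6*4+3=27  i=1*2+1=3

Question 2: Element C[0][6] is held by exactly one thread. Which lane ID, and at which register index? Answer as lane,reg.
3,0

r=0->g=0,rb=0  c=6->t=3,b0=0
L=0*4+3=3  i=0*2+0=0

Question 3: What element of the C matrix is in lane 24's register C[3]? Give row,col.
lane 24=>24/4=6, 24 mod 4=0
i=3  r:6+8=>14  c:2·0+1=>1

14,1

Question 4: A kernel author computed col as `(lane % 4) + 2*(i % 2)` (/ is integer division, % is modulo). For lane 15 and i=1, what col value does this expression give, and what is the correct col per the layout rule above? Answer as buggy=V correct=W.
buggy=5 correct=7

`(lane % 4) + 2*(i % 2)`[15,1]->5
L=15->g=15>>2=3, t=15&3=3
[1]->row 3+0=3  col 3·2+1=7
col: 5 vs 7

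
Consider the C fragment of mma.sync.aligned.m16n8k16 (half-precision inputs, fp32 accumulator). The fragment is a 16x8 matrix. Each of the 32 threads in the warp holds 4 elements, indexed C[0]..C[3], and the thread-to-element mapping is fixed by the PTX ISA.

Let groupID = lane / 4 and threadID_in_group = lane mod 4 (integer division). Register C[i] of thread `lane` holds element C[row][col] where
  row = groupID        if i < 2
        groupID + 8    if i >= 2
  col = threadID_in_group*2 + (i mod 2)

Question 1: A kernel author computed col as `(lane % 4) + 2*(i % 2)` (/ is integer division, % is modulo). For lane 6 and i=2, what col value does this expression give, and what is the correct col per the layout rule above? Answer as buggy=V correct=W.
`(lane % 4) + 2*(i % 2)`[6,2]→2
lane 6: G=1 (6/4), T=2 (6%4)
i=2: r=1+8=9, c=2*2+0=4
col: 2 vs 4

buggy=2 correct=4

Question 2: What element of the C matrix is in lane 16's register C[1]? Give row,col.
16: G=4,T=0
[1] (4+0,0*2+1) = (4,1)

4,1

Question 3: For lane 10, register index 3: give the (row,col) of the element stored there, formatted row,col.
10,5

lane 10: gid=2 (10/4), tid=2 (10%4)
i=3: r=2+8=10, c=2*2+1=5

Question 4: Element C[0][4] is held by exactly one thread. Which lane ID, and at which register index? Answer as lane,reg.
2,0

r:0=>grp=0,rB=0  c:4=>tig=2,lo=0
L=0*4+2=2  i=0*2+0=0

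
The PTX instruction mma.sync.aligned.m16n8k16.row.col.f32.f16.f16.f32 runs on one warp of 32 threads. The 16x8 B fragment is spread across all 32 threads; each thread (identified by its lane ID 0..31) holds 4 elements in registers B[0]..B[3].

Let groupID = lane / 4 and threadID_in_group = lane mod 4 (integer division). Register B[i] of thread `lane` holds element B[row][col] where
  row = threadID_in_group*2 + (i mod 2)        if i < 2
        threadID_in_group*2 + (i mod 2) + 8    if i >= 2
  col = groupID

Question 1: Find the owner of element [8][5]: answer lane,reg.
c:5=>grp=5  r:8=>rB=1,tig=0,lo=0
L=5*4+0=20  i=1*2+0=2

20,2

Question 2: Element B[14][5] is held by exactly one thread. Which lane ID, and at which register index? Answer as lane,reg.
23,2

c=5⇒gr=5  r=14⇒Rb=1,th=3,odd=0
L=5*4+3=23  i=1*2+0=2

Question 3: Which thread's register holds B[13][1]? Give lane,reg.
c=1→G=1  r=13→rhi=1,T=2,p=1
L=1*4+2=6  i=1*2+1=3

6,3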